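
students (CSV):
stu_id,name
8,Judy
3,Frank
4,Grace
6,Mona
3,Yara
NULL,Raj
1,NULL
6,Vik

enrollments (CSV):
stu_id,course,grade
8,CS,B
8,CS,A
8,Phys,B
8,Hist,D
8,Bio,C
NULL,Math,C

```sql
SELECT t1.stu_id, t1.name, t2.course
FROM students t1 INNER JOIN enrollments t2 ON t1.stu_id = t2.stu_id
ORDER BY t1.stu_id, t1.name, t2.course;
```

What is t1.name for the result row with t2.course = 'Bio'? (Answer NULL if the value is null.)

Judy

INNER JOIN keeps only pairs where the ON condition holds.
Matching on t1.stu_id = t2.stu_id. A NULL in a compared column never satisfies the condition.
Matched pairs: 5.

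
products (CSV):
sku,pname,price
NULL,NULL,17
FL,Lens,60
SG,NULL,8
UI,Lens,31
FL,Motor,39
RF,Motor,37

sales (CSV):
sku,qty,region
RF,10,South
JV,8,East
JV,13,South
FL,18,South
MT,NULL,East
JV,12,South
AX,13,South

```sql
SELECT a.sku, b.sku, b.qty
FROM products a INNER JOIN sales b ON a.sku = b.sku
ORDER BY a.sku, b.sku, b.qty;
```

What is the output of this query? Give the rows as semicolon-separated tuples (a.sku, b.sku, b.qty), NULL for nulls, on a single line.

INNER JOIN keeps only pairs where the ON condition holds.
Matching on a.sku = b.sku. A NULL in a compared column never satisfies the condition.
Matched pairs: 3.

(FL, FL, 18); (FL, FL, 18); (RF, RF, 10)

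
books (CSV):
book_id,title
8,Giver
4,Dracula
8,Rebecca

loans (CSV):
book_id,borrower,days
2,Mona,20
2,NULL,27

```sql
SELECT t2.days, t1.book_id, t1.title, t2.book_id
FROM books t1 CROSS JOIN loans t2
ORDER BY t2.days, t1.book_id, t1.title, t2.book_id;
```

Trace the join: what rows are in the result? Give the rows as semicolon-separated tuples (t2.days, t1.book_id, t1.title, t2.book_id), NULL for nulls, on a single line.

(20, 4, Dracula, 2); (20, 8, Giver, 2); (20, 8, Rebecca, 2); (27, 4, Dracula, 2); (27, 8, Giver, 2); (27, 8, Rebecca, 2)

CROSS JOIN pairs every row of `books` with every row of `loans`: 3 × 2 = 6 rows.
After projecting and ordering:
t2.days | t1.book_id | t1.title | t2.book_id
20 | 4 | Dracula | 2
20 | 8 | Giver | 2
20 | 8 | Rebecca | 2
27 | 4 | Dracula | 2
27 | 8 | Giver | 2
27 | 8 | Rebecca | 2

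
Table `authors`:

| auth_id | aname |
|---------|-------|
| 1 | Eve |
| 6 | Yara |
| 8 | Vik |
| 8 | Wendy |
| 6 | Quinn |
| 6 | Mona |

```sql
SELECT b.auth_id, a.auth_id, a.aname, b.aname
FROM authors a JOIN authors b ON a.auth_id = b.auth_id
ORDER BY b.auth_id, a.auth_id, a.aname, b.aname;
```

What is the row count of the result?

INNER JOIN keeps only pairs where the ON condition holds.
Matching on a.auth_id = b.auth_id.
- a (auth_id=1) pairs with 1 row(s) of b.
- a (auth_id=6) pairs with 3 row(s) of b.
- a (auth_id=8) pairs with 2 row(s) of b.
- a (auth_id=8) pairs with 2 row(s) of b.
- a (auth_id=6) pairs with 3 row(s) of b.
- a (auth_id=6) pairs with 3 row(s) of b.
Total: 14 rows.

14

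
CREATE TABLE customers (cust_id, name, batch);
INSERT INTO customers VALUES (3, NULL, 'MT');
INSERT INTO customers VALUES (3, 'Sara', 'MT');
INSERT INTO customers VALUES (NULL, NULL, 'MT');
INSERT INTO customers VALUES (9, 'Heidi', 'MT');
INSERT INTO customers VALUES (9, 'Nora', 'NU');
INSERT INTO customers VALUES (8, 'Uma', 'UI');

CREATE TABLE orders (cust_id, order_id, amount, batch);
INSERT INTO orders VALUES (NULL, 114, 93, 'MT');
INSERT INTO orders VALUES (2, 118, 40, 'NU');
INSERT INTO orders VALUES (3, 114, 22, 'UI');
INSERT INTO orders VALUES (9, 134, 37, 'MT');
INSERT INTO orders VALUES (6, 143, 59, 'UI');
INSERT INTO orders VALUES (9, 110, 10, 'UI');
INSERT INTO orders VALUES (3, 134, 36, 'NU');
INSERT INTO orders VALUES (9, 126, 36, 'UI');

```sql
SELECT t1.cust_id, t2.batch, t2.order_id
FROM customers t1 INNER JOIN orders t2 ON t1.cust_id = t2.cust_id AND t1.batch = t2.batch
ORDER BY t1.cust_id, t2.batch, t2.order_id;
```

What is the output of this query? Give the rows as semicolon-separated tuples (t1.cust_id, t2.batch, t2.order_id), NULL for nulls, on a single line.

(9, MT, 134)

INNER JOIN keeps only pairs where the ON condition holds.
Matching on t1.cust_id = t2.cust_id AND t1.batch = t2.batch. A NULL in a compared column never satisfies the condition.
- cust_id=3, batch=MT: no matching t2 row, dropped.
- cust_id=3, batch=MT: no matching t2 row, dropped.
- cust_id=NULL, batch=MT: no matching t2 row, dropped.
- cust_id=9, batch=MT: 1 matching t2 row(s), so 1 row(s) emitted.
- cust_id=9, batch=NU: no matching t2 row, dropped.
- cust_id=8, batch=UI: no matching t2 row, dropped.
After projecting and ordering:
t1.cust_id | t2.batch | t2.order_id
9 | MT | 134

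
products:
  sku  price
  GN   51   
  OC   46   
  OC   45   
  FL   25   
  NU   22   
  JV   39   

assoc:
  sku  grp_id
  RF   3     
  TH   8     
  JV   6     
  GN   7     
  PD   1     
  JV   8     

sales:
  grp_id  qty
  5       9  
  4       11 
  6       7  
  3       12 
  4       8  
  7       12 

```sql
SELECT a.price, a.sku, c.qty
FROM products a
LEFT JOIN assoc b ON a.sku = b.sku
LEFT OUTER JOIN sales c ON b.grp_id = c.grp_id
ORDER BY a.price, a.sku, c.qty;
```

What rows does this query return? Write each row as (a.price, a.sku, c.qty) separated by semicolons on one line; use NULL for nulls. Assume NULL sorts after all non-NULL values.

Joins associate left-to-right: products LEFT JOIN assoc on sku gives 7 intermediate row(s).
Then LEFT JOIN `sales c` on grp_id: each of those 7 rows is kept; rows whose b.grp_id has no match in c get NULL for c's columns.

(22, NU, NULL); (25, FL, NULL); (39, JV, 7); (39, JV, NULL); (45, OC, NULL); (46, OC, NULL); (51, GN, 12)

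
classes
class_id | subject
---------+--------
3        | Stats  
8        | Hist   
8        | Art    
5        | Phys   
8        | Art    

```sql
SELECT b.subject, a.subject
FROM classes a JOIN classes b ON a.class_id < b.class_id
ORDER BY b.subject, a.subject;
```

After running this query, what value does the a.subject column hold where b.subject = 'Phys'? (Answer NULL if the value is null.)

Stats

INNER JOIN keeps only pairs where the ON condition holds.
Matching on a.class_id < b.class_id.
- a[0] class_id=3 → 4 match(es) in b → 4 row(s).
- a[1] class_id=8 → no match; dropped.
- a[2] class_id=8 → no match; dropped.
- a[3] class_id=5 → 3 match(es) in b → 3 row(s).
- a[4] class_id=8 → no match; dropped.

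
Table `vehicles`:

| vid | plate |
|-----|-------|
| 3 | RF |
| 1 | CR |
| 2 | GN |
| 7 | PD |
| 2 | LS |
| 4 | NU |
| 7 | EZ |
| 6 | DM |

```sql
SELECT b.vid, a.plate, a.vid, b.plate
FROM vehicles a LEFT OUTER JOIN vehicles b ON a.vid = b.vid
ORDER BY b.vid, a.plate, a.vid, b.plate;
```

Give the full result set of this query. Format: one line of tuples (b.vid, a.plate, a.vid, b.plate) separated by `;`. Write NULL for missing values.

(1, CR, 1, CR); (2, GN, 2, GN); (2, GN, 2, LS); (2, LS, 2, GN); (2, LS, 2, LS); (3, RF, 3, RF); (4, NU, 4, NU); (6, DM, 6, DM); (7, EZ, 7, EZ); (7, EZ, 7, PD); (7, PD, 7, EZ); (7, PD, 7, PD)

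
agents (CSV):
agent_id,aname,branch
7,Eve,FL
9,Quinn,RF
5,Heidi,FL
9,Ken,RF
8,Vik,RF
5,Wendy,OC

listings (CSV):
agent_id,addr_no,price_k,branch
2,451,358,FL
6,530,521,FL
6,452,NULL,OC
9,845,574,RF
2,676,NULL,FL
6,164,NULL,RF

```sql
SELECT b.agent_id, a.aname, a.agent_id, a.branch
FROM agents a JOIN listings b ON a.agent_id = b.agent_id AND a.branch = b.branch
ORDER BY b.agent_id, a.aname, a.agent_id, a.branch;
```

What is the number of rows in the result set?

2

INNER JOIN keeps only pairs where the ON condition holds.
Matching on a.agent_id = b.agent_id AND a.branch = b.branch.
- a (agent_id=7, branch=FL) has no partner → excluded.
- a (agent_id=9, branch=RF) pairs with 1 row(s) of b.
- a (agent_id=5, branch=FL) has no partner → excluded.
- a (agent_id=9, branch=RF) pairs with 1 row(s) of b.
- a (agent_id=8, branch=RF) has no partner → excluded.
- a (agent_id=5, branch=OC) has no partner → excluded.
Total: 2 rows.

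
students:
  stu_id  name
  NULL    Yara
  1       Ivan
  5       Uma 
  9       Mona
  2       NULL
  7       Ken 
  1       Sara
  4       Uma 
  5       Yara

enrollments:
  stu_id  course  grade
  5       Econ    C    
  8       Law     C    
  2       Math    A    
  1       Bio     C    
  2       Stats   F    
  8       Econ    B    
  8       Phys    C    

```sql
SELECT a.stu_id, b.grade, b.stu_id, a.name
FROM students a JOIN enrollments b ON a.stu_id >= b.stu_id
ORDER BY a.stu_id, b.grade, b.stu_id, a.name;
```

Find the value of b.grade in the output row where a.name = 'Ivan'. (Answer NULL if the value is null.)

C

INNER JOIN keeps only pairs where the ON condition holds.
Matching on a.stu_id >= b.stu_id. A NULL in a compared column never satisfies the condition.
Matched pairs: 27.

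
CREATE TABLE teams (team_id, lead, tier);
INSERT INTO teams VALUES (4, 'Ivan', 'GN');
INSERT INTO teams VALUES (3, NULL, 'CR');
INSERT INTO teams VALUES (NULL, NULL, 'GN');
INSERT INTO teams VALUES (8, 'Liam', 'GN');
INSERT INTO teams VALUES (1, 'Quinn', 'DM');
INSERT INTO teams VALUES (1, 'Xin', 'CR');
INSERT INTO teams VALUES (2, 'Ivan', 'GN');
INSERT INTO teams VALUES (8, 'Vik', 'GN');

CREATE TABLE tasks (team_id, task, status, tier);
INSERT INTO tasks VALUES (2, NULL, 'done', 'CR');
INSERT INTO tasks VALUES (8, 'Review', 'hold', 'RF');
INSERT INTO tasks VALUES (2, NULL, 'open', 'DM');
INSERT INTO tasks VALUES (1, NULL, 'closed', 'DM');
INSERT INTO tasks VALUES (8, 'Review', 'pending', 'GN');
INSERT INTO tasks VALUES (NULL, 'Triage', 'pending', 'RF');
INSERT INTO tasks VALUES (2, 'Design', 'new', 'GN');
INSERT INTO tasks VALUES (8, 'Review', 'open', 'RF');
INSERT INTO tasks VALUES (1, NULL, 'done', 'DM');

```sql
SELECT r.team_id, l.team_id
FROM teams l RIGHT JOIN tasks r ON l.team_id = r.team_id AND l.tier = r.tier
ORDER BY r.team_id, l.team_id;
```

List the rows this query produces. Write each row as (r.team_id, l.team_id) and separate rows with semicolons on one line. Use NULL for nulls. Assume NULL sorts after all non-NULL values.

(1, 1); (1, 1); (2, 2); (2, NULL); (2, NULL); (8, 8); (8, 8); (8, NULL); (8, NULL); (NULL, NULL)

RIGHT JOIN keeps every row from `tasks`; unmatched rows get NULL for `teams`'s columns.
Matching on l.team_id = r.team_id AND l.tier = r.tier. A NULL in a compared column never satisfies the condition.
Matched pairs: 5; unmatched r rows kept: 5.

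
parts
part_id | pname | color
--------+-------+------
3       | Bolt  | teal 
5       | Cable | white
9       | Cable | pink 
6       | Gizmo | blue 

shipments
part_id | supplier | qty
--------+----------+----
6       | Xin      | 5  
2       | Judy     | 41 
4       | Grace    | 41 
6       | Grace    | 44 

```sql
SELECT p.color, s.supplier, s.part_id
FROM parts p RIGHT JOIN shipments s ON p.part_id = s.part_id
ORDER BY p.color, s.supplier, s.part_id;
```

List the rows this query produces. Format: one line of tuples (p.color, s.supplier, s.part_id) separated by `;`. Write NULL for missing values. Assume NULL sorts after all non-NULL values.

(blue, Grace, 6); (blue, Xin, 6); (NULL, Grace, 4); (NULL, Judy, 2)

RIGHT JOIN keeps every row from `shipments`; unmatched rows get NULL for `parts`'s columns.
Matching on p.part_id = s.part_id.
- p (part_id=3) has no partner in s.
- p (part_id=5) has no partner in s.
- p (part_id=9) has no partner in s.
- p (part_id=6) pairs with 2 row(s) of s.
- 2 s row(s) had no p match → kept, p columns NULL.
After projecting and ordering:
p.color | s.supplier | s.part_id
blue | Grace | 6
blue | Xin | 6
NULL | Grace | 4
NULL | Judy | 2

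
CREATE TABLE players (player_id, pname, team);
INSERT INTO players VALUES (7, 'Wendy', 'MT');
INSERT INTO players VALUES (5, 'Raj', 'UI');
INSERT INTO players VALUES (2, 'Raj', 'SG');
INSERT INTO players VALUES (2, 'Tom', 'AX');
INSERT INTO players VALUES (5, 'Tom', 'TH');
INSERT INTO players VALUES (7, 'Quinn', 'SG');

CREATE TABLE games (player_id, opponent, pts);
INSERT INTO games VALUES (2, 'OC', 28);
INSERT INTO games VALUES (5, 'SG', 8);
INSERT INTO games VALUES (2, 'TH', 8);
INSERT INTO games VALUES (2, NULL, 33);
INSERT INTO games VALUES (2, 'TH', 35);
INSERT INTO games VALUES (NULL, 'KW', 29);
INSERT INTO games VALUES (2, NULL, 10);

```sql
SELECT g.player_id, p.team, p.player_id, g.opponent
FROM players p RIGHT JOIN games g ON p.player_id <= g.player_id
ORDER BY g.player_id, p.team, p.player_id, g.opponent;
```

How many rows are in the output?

RIGHT JOIN keeps every row from `games`; unmatched rows get NULL for `players`'s columns.
Matching on p.player_id <= g.player_id. A NULL in a compared column never satisfies the condition.
- p row (player_id=7): no match.
- p row (player_id=5): matches 1 g row(s) → 1 output row(s).
- p row (player_id=2): matches 6 g row(s) → 6 output row(s).
- p row (player_id=2): matches 6 g row(s) → 6 output row(s).
- p row (player_id=5): matches 1 g row(s) → 1 output row(s).
- p row (player_id=7): no match.
- plus 1 unmatched g row(s), each kept with NULL p columns.
Total: 14 matched + 1 padded = 15 rows.

15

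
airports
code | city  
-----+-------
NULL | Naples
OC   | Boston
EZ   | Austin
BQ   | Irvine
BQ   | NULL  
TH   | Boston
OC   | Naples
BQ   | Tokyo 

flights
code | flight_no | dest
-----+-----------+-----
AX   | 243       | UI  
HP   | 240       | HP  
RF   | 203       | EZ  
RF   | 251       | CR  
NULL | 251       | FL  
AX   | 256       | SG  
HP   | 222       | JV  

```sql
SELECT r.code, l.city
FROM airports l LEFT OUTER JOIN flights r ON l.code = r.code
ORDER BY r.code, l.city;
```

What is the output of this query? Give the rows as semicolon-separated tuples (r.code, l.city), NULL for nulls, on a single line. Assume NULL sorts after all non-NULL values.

LEFT JOIN keeps every row from `airports`; unmatched rows get NULL for `flights`'s columns.
Matching on l.code = r.code. A NULL in a compared column never satisfies the condition.
- l (code=NULL) has no partner → padded with NULL.
- l (code=OC) has no partner → padded with NULL.
- l (code=EZ) has no partner → padded with NULL.
- l (code=BQ) has no partner → padded with NULL.
- l (code=BQ) has no partner → padded with NULL.
- l (code=TH) has no partner → padded with NULL.
- l (code=OC) has no partner → padded with NULL.
- l (code=BQ) has no partner → padded with NULL.
After projecting and ordering:
r.code | l.city
NULL | Austin
NULL | Boston
NULL | Boston
NULL | Irvine
NULL | Naples
NULL | Naples
NULL | Tokyo
NULL | NULL

(NULL, Austin); (NULL, Boston); (NULL, Boston); (NULL, Irvine); (NULL, Naples); (NULL, Naples); (NULL, Tokyo); (NULL, NULL)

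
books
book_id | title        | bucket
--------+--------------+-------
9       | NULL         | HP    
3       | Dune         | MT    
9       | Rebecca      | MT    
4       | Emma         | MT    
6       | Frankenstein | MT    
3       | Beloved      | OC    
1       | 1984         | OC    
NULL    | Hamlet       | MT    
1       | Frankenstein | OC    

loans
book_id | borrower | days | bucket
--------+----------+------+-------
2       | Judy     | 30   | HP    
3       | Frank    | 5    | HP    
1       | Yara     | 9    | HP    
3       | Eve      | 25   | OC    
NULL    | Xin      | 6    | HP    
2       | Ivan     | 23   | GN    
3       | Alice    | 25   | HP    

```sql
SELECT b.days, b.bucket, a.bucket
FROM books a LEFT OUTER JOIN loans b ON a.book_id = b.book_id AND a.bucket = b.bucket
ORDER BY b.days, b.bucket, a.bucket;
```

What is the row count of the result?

LEFT JOIN keeps every row from `books`; unmatched rows get NULL for `loans`'s columns.
Matching on a.book_id = b.book_id AND a.bucket = b.bucket. A NULL in a compared column never satisfies the condition.
- a (book_id=9, bucket=HP) has no partner → padded with NULL.
- a (book_id=3, bucket=MT) has no partner → padded with NULL.
- a (book_id=9, bucket=MT) has no partner → padded with NULL.
- a (book_id=4, bucket=MT) has no partner → padded with NULL.
- a (book_id=6, bucket=MT) has no partner → padded with NULL.
- a (book_id=3, bucket=OC) pairs with 1 row(s) of b.
- a (book_id=1, bucket=OC) has no partner → padded with NULL.
- a (book_id=NULL, bucket=MT) has no partner → padded with NULL.
- a (book_id=1, bucket=OC) has no partner → padded with NULL.
Total: 1 matched + 8 padded = 9 rows.

9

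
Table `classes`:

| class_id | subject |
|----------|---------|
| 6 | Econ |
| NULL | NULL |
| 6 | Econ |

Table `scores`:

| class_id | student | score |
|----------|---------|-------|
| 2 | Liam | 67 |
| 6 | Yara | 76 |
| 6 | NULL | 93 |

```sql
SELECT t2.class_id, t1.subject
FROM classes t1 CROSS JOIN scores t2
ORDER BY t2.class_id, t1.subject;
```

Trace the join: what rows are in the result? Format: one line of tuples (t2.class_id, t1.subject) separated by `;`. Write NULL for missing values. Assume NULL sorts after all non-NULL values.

(2, Econ); (2, Econ); (2, NULL); (6, Econ); (6, Econ); (6, Econ); (6, Econ); (6, NULL); (6, NULL)

CROSS JOIN pairs every row of `classes` with every row of `scores`: 3 × 3 = 9 rows.
After projecting and ordering:
t2.class_id | t1.subject
2 | Econ
2 | Econ
2 | NULL
6 | Econ
6 | Econ
6 | Econ
6 | Econ
6 | NULL
6 | NULL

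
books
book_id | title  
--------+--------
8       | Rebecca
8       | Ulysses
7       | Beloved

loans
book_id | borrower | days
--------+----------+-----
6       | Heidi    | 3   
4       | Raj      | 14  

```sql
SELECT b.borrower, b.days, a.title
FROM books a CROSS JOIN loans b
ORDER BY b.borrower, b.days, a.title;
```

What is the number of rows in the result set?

6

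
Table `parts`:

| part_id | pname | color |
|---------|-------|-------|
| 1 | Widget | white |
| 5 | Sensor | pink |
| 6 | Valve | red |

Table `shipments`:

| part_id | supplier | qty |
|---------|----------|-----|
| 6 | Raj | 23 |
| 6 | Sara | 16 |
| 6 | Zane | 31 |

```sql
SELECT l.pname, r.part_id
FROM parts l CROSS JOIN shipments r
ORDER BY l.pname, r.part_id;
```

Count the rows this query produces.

CROSS JOIN pairs every row of `parts` with every row of `shipments`: 3 × 3 = 9 rows.

9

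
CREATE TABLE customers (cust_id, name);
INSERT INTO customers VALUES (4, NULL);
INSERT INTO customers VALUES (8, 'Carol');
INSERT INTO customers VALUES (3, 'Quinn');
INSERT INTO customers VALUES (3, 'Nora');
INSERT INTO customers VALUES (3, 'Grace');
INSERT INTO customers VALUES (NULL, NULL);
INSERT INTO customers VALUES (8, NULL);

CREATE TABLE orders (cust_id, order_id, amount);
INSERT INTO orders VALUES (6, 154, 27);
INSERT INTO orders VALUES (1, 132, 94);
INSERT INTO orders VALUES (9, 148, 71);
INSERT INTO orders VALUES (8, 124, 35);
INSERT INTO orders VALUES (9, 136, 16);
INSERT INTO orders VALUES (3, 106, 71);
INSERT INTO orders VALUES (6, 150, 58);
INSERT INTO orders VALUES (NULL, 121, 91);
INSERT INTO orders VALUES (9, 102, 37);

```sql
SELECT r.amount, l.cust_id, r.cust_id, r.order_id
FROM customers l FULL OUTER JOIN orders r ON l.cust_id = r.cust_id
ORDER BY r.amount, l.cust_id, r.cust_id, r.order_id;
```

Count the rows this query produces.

14

FULL OUTER JOIN keeps every row from both sides; unmatched rows get NULL for the other side's columns.
Matching on l.cust_id = r.cust_id. A NULL in a compared column never satisfies the condition.
Matched pairs: 5; unmatched l rows kept: 2; unmatched r rows kept: 7.
Total: 5 matched + 9 padded = 14 rows.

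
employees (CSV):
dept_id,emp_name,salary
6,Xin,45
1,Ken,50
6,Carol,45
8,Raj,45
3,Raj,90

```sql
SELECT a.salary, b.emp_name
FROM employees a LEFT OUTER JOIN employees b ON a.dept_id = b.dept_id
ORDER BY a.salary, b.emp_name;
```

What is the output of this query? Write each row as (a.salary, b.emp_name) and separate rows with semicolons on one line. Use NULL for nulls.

(45, Carol); (45, Carol); (45, Raj); (45, Xin); (45, Xin); (50, Ken); (90, Raj)

LEFT JOIN keeps every row from `employees a`; unmatched rows get NULL for `employees b`'s columns.
Matching on a.dept_id = b.dept_id.
Matched pairs: 7; unmatched a rows kept: 0.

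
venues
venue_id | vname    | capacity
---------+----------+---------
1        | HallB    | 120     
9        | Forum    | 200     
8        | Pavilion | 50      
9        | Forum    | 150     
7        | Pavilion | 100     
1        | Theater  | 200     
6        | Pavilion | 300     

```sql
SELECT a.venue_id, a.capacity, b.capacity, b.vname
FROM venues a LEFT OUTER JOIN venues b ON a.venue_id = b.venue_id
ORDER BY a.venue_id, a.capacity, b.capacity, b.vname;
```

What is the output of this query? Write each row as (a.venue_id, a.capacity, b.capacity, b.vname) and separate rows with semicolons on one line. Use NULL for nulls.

(1, 120, 120, HallB); (1, 120, 200, Theater); (1, 200, 120, HallB); (1, 200, 200, Theater); (6, 300, 300, Pavilion); (7, 100, 100, Pavilion); (8, 50, 50, Pavilion); (9, 150, 150, Forum); (9, 150, 200, Forum); (9, 200, 150, Forum); (9, 200, 200, Forum)

LEFT JOIN keeps every row from `venues a`; unmatched rows get NULL for `venues b`'s columns.
Matching on a.venue_id = b.venue_id.
- a (venue_id=1) pairs with 2 row(s) of b.
- a (venue_id=9) pairs with 2 row(s) of b.
- a (venue_id=8) pairs with 1 row(s) of b.
- a (venue_id=9) pairs with 2 row(s) of b.
- a (venue_id=7) pairs with 1 row(s) of b.
- a (venue_id=1) pairs with 2 row(s) of b.
- a (venue_id=6) pairs with 1 row(s) of b.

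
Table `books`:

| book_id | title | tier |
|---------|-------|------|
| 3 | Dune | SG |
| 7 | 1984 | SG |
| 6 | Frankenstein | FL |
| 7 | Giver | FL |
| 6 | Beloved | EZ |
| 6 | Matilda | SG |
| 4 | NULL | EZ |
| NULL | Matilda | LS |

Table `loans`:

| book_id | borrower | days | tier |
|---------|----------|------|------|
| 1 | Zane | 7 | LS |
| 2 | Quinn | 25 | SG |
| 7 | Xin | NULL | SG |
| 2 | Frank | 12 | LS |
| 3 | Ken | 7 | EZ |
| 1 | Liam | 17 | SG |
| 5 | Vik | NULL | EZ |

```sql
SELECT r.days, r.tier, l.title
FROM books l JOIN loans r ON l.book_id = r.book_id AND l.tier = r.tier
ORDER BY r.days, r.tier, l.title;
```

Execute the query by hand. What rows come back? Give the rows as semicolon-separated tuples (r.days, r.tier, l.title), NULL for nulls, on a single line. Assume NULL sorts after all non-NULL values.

INNER JOIN keeps only pairs where the ON condition holds.
Matching on l.book_id = r.book_id AND l.tier = r.tier. A NULL in a compared column never satisfies the condition.
- l (book_id=3, tier=SG) has no partner → excluded.
- l (book_id=7, tier=SG) pairs with 1 row(s) of r.
- l (book_id=6, tier=FL) has no partner → excluded.
- l (book_id=7, tier=FL) has no partner → excluded.
- l (book_id=6, tier=EZ) has no partner → excluded.
- l (book_id=6, tier=SG) has no partner → excluded.
- l (book_id=4, tier=EZ) has no partner → excluded.
- l (book_id=NULL, tier=LS) has no partner → excluded.
After projecting and ordering:
r.days | r.tier | l.title
NULL | SG | 1984

(NULL, SG, 1984)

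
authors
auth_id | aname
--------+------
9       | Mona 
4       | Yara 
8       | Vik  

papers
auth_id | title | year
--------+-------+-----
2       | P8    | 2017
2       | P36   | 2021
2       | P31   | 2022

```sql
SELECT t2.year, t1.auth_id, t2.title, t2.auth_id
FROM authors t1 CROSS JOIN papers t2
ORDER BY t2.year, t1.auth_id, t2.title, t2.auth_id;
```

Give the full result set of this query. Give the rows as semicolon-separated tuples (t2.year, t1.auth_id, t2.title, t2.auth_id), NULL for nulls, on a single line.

(2017, 4, P8, 2); (2017, 8, P8, 2); (2017, 9, P8, 2); (2021, 4, P36, 2); (2021, 8, P36, 2); (2021, 9, P36, 2); (2022, 4, P31, 2); (2022, 8, P31, 2); (2022, 9, P31, 2)

CROSS JOIN pairs every row of `authors` with every row of `papers`: 3 × 3 = 9 rows.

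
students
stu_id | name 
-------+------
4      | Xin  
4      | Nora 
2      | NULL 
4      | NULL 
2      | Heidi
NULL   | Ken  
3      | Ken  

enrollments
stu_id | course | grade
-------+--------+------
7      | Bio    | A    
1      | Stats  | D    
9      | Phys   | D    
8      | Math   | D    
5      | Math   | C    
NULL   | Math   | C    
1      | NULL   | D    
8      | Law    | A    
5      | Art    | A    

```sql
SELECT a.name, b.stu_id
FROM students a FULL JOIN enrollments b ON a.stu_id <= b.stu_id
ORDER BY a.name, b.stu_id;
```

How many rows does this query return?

40

FULL OUTER JOIN keeps every row from both sides; unmatched rows get NULL for the other side's columns.
Matching on a.stu_id <= b.stu_id. A NULL in a compared column never satisfies the condition.
- a (stu_id=4) pairs with 6 row(s) of b.
- a (stu_id=4) pairs with 6 row(s) of b.
- a (stu_id=2) pairs with 6 row(s) of b.
- a (stu_id=4) pairs with 6 row(s) of b.
- a (stu_id=2) pairs with 6 row(s) of b.
- a (stu_id=NULL) has no partner → padded with NULL.
- a (stu_id=3) pairs with 6 row(s) of b.
- 3 b row(s) had no a match → kept, a columns NULL.
Total: 36 matched + 4 padded = 40 rows.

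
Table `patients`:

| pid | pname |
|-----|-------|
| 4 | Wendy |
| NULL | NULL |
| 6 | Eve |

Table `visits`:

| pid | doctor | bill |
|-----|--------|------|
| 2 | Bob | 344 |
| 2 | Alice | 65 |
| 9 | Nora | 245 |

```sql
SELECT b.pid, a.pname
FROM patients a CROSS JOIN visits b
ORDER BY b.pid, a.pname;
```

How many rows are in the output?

CROSS JOIN pairs every row of `patients` with every row of `visits`: 3 × 3 = 9 rows.

9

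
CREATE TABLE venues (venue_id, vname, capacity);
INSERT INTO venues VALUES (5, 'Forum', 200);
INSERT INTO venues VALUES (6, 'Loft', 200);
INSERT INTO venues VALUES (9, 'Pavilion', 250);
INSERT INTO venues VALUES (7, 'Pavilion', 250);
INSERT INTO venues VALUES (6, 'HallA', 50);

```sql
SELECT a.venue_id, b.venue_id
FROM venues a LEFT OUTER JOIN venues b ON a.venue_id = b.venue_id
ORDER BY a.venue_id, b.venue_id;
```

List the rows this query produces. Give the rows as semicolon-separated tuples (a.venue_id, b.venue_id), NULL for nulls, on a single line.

LEFT JOIN keeps every row from `venues a`; unmatched rows get NULL for `venues b`'s columns.
Matching on a.venue_id = b.venue_id.
Matched pairs: 7; unmatched a rows kept: 0.

(5, 5); (6, 6); (6, 6); (6, 6); (6, 6); (7, 7); (9, 9)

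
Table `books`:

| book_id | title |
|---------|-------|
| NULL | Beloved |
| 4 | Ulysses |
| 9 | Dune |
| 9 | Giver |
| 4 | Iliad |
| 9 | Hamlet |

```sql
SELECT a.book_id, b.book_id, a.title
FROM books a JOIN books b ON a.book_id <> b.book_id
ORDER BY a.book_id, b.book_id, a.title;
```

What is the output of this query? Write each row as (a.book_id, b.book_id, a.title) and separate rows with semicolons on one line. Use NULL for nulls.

(4, 9, Iliad); (4, 9, Iliad); (4, 9, Iliad); (4, 9, Ulysses); (4, 9, Ulysses); (4, 9, Ulysses); (9, 4, Dune); (9, 4, Dune); (9, 4, Giver); (9, 4, Giver); (9, 4, Hamlet); (9, 4, Hamlet)

INNER JOIN keeps only pairs where the ON condition holds.
Matching on a.book_id <> b.book_id. A NULL in a compared column never satisfies the condition.
- book_id=NULL: no matching b row, dropped.
- book_id=4: 3 matching b row(s), so 3 row(s) emitted.
- book_id=9: 2 matching b row(s), so 2 row(s) emitted.
- book_id=9: 2 matching b row(s), so 2 row(s) emitted.
- book_id=4: 3 matching b row(s), so 3 row(s) emitted.
- book_id=9: 2 matching b row(s), so 2 row(s) emitted.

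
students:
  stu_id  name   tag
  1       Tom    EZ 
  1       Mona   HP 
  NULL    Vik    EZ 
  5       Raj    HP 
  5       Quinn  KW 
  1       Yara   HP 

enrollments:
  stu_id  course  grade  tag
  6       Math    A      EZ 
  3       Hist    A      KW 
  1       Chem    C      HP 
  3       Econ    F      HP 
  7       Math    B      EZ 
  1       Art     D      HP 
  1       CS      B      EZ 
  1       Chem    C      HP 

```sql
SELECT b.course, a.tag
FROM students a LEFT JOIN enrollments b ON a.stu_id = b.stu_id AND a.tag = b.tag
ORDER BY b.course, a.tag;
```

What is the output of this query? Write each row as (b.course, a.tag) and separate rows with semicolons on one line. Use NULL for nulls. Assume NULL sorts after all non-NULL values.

(Art, HP); (Art, HP); (CS, EZ); (Chem, HP); (Chem, HP); (Chem, HP); (Chem, HP); (NULL, EZ); (NULL, HP); (NULL, KW)

LEFT JOIN keeps every row from `students`; unmatched rows get NULL for `enrollments`'s columns.
Matching on a.stu_id = b.stu_id AND a.tag = b.tag. A NULL in a compared column never satisfies the condition.
Matched pairs: 7; unmatched a rows kept: 3.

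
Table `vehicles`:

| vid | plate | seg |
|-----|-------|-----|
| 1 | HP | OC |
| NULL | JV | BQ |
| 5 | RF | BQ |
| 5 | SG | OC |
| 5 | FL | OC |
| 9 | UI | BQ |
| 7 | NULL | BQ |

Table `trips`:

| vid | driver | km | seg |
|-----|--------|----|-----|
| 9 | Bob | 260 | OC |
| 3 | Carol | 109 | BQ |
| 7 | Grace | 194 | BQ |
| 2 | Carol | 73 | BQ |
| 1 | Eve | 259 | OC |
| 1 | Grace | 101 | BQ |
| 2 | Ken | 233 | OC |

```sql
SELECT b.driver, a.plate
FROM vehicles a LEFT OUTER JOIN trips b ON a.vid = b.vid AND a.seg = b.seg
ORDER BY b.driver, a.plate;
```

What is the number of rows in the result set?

LEFT JOIN keeps every row from `vehicles`; unmatched rows get NULL for `trips`'s columns.
Matching on a.vid = b.vid AND a.seg = b.seg. A NULL in a compared column never satisfies the condition.
- vid=1, seg=OC: 1 matching b row(s), so 1 row(s) emitted.
- vid=NULL, seg=BQ: no b row matches, row kept with b columns NULL.
- vid=5, seg=BQ: no b row matches, row kept with b columns NULL.
- vid=5, seg=OC: no b row matches, row kept with b columns NULL.
- vid=5, seg=OC: no b row matches, row kept with b columns NULL.
- vid=9, seg=BQ: no b row matches, row kept with b columns NULL.
- vid=7, seg=BQ: 1 matching b row(s), so 1 row(s) emitted.
Total: 2 matched + 5 padded = 7 rows.

7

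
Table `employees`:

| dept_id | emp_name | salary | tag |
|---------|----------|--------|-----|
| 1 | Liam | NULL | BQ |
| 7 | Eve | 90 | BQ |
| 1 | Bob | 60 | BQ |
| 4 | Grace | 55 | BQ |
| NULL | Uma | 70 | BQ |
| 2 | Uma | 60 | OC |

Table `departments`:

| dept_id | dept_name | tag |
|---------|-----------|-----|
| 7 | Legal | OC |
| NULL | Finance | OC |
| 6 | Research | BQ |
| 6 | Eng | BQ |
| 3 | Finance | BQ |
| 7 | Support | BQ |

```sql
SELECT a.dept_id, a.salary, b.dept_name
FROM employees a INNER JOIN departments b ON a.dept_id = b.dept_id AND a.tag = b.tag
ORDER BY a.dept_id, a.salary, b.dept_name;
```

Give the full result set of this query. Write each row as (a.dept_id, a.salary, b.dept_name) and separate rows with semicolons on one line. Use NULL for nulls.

INNER JOIN keeps only pairs where the ON condition holds.
Matching on a.dept_id = b.dept_id AND a.tag = b.tag. A NULL in a compared column never satisfies the condition.
Matched pairs: 1.

(7, 90, Support)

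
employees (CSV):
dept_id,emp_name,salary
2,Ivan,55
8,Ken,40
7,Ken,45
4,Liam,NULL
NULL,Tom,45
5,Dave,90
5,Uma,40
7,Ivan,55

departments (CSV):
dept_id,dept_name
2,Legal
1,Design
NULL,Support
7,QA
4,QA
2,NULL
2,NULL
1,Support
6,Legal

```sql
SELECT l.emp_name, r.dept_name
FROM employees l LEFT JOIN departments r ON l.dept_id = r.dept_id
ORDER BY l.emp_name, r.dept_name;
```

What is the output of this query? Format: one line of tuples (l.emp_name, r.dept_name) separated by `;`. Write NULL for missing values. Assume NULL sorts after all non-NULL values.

(Dave, NULL); (Ivan, Legal); (Ivan, QA); (Ivan, NULL); (Ivan, NULL); (Ken, QA); (Ken, NULL); (Liam, QA); (Tom, NULL); (Uma, NULL)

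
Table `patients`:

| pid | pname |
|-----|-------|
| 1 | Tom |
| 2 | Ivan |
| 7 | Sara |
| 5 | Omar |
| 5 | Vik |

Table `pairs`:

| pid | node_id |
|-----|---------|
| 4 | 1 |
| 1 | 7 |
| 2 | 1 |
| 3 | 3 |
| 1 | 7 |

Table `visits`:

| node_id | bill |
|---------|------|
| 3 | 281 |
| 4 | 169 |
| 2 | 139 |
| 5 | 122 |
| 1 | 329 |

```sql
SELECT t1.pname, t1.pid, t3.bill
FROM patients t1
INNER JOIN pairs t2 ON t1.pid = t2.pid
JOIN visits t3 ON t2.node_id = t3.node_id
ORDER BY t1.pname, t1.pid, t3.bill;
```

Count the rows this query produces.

1

Joins associate left-to-right: patients INNER JOIN pairs on pid gives 3 intermediate row(s).
Then INNER JOIN `visits t3` on node_id: keep only rows whose t2.node_id appears in t3.
Result: 1 row(s).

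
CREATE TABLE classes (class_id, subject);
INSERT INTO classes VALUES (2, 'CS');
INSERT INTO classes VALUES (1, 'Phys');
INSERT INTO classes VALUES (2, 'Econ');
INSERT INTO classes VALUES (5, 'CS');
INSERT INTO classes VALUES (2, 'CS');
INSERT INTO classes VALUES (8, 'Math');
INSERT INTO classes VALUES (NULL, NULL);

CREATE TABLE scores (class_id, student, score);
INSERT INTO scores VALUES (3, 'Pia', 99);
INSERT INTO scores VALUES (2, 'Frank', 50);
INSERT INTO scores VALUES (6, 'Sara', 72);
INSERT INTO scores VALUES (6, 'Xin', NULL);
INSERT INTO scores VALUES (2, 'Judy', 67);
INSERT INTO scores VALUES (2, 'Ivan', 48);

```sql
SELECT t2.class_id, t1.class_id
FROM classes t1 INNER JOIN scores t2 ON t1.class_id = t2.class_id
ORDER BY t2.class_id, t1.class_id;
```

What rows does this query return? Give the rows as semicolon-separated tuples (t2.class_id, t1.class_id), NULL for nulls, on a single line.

(2, 2); (2, 2); (2, 2); (2, 2); (2, 2); (2, 2); (2, 2); (2, 2); (2, 2)

INNER JOIN keeps only pairs where the ON condition holds.
Matching on t1.class_id = t2.class_id. A NULL in a compared column never satisfies the condition.
- t1[0] class_id=2 → 3 match(es) in t2 → 3 row(s).
- t1[1] class_id=1 → no match; dropped.
- t1[2] class_id=2 → 3 match(es) in t2 → 3 row(s).
- t1[3] class_id=5 → no match; dropped.
- t1[4] class_id=2 → 3 match(es) in t2 → 3 row(s).
- t1[5] class_id=8 → no match; dropped.
- t1[6] class_id=NULL → no match; dropped.
After projecting and ordering:
t2.class_id | t1.class_id
2 | 2
2 | 2
2 | 2
2 | 2
2 | 2
2 | 2
2 | 2
2 | 2
2 | 2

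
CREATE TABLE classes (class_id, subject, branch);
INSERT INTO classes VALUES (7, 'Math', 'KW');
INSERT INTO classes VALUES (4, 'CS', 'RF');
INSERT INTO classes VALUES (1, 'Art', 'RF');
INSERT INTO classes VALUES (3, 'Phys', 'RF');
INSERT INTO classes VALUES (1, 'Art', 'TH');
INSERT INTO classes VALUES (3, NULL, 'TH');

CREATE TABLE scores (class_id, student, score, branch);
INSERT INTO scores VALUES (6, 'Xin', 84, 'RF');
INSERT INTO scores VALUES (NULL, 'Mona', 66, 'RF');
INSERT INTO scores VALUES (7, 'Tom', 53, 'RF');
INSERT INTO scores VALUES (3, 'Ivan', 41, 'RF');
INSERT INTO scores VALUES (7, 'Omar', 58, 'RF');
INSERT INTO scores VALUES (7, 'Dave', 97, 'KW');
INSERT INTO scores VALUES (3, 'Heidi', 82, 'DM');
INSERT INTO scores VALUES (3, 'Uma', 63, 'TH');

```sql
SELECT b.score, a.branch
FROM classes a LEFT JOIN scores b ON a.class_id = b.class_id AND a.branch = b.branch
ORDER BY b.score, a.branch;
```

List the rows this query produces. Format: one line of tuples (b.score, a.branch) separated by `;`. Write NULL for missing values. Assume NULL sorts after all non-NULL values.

LEFT JOIN keeps every row from `classes`; unmatched rows get NULL for `scores`'s columns.
Matching on a.class_id = b.class_id AND a.branch = b.branch. A NULL in a compared column never satisfies the condition.
Matched pairs: 3; unmatched a rows kept: 3.

(41, RF); (63, TH); (97, KW); (NULL, RF); (NULL, RF); (NULL, TH)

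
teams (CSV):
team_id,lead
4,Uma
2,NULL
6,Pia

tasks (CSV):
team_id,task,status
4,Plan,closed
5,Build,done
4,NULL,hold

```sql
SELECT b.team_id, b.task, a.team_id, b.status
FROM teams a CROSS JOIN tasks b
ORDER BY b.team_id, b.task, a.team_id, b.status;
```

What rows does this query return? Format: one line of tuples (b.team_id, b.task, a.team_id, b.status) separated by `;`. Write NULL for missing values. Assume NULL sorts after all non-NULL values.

(4, Plan, 2, closed); (4, Plan, 4, closed); (4, Plan, 6, closed); (4, NULL, 2, hold); (4, NULL, 4, hold); (4, NULL, 6, hold); (5, Build, 2, done); (5, Build, 4, done); (5, Build, 6, done)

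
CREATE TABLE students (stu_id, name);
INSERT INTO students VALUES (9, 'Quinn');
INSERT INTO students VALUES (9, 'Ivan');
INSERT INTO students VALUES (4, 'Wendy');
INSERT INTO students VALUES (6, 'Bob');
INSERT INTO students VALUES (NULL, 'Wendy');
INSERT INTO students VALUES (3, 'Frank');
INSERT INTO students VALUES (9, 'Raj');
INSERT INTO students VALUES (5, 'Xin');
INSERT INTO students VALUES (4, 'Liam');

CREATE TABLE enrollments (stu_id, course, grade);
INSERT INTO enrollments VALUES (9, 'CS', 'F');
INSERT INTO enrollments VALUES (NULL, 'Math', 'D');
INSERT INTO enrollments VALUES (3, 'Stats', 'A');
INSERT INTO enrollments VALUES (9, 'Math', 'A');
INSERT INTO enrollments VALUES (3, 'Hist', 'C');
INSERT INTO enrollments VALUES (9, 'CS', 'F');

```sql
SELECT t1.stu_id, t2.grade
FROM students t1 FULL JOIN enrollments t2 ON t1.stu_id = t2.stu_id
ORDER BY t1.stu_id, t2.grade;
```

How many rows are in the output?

17

FULL OUTER JOIN keeps every row from both sides; unmatched rows get NULL for the other side's columns.
Matching on t1.stu_id = t2.stu_id. A NULL in a compared column never satisfies the condition.
- t1 (stu_id=9) pairs with 3 row(s) of t2.
- t1 (stu_id=9) pairs with 3 row(s) of t2.
- t1 (stu_id=4) has no partner → padded with NULL.
- t1 (stu_id=6) has no partner → padded with NULL.
- t1 (stu_id=NULL) has no partner → padded with NULL.
- t1 (stu_id=3) pairs with 2 row(s) of t2.
- t1 (stu_id=9) pairs with 3 row(s) of t2.
- t1 (stu_id=5) has no partner → padded with NULL.
- t1 (stu_id=4) has no partner → padded with NULL.
- 1 t2 row(s) had no t1 match → kept, t1 columns NULL.
Total: 11 matched + 6 padded = 17 rows.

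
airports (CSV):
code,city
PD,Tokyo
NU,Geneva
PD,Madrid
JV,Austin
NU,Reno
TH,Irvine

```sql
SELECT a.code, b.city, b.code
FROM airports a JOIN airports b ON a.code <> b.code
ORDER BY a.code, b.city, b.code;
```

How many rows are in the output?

26

INNER JOIN keeps only pairs where the ON condition holds.
Matching on a.code <> b.code.
Matched pairs: 26.
Total: 26 rows.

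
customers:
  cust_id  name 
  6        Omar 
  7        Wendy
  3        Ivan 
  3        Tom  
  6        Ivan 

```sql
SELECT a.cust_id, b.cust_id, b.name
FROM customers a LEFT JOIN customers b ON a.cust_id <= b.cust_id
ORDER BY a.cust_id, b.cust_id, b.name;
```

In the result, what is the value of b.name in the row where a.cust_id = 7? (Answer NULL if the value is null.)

LEFT JOIN keeps every row from `customers a`; unmatched rows get NULL for `customers b`'s columns.
Matching on a.cust_id <= b.cust_id.
- a (cust_id=6) pairs with 3 row(s) of b.
- a (cust_id=7) pairs with 1 row(s) of b.
- a (cust_id=3) pairs with 5 row(s) of b.
- a (cust_id=3) pairs with 5 row(s) of b.
- a (cust_id=6) pairs with 3 row(s) of b.

Wendy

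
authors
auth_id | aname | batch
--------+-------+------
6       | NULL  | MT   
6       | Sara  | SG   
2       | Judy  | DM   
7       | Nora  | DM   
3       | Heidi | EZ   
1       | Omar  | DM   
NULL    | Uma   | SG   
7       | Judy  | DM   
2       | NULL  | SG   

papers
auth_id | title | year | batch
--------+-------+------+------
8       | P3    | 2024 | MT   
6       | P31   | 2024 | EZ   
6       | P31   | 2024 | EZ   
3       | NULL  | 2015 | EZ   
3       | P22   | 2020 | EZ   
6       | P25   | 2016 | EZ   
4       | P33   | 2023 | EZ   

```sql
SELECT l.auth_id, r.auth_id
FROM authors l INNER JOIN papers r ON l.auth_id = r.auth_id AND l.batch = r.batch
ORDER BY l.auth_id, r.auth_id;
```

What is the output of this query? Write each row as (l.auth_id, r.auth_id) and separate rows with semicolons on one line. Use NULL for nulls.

INNER JOIN keeps only pairs where the ON condition holds.
Matching on l.auth_id = r.auth_id AND l.batch = r.batch. A NULL in a compared column never satisfies the condition.
Matched pairs: 2.

(3, 3); (3, 3)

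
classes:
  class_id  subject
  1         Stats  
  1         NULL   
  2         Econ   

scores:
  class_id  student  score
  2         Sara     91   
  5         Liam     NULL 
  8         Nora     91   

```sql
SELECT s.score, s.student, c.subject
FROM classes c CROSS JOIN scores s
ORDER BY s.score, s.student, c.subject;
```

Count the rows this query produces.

CROSS JOIN pairs every row of `classes` with every row of `scores`: 3 × 3 = 9 rows.

9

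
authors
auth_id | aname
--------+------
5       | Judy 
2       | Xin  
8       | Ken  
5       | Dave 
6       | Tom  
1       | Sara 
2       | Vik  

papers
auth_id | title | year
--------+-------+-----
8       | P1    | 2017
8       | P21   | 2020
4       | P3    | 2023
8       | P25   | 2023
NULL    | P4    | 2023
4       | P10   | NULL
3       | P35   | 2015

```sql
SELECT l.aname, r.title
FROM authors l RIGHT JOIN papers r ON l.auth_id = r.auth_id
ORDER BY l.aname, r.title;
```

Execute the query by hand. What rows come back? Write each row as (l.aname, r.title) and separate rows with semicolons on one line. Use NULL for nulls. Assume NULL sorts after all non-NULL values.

RIGHT JOIN keeps every row from `papers`; unmatched rows get NULL for `authors`'s columns.
Matching on l.auth_id = r.auth_id. A NULL in a compared column never satisfies the condition.
- l (auth_id=5) has no partner in r.
- l (auth_id=2) has no partner in r.
- l (auth_id=8) pairs with 3 row(s) of r.
- l (auth_id=5) has no partner in r.
- l (auth_id=6) has no partner in r.
- l (auth_id=1) has no partner in r.
- l (auth_id=2) has no partner in r.
- 4 r row(s) had no l match → kept, l columns NULL.
After projecting and ordering:
l.aname | r.title
Ken | P1
Ken | P21
Ken | P25
NULL | P10
NULL | P3
NULL | P35
NULL | P4

(Ken, P1); (Ken, P21); (Ken, P25); (NULL, P10); (NULL, P3); (NULL, P35); (NULL, P4)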